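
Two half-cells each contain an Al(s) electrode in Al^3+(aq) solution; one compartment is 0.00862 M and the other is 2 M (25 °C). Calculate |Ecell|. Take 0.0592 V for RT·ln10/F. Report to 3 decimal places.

0.047 V

For a concentration cell E°cell = 0, since both electrodes use the same couple.
The compartment with the higher Al^3+(aq) concentration (2 M) acts as the cathode; ions are reduced there and produced at the dilute (0.00862 M) anode.
With n = 3, Ecell = −(0.0592/3)·log([dilute]/[conc]) = −(0.0592/3)·log(0.00862/2) = +0.047 V.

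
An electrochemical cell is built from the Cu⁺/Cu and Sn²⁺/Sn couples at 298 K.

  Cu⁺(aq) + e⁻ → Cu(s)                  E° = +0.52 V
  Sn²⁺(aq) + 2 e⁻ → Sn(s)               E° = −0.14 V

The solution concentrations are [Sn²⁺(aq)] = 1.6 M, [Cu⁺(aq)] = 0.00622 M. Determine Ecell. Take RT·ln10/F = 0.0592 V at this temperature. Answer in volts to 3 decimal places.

+0.523 V

Since E°(Cu⁺/Cu) > E°(Sn²⁺/Sn), Cu⁺/Cu serves as the cathode.
E°cell = +0.52 − (−0.14) = +0.66 V, with n = 2 electrons transferred.
For the overall reaction 2 Cu⁺(aq) + Sn(s) → 2 Cu(s) + Sn²⁺(aq), Q = [Sn²⁺(aq)] / [Cu⁺(aq)]^2 = 4.14×10^4, giving log Q = 4.617.
By the Nernst equation, E = +0.66 − (0.0592/2)·(4.617) = +0.523 V.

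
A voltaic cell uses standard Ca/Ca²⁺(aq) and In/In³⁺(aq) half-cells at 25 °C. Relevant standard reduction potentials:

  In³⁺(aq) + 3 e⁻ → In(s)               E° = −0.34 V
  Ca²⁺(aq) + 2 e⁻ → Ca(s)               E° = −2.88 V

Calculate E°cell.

+2.54 V

The In³⁺/In couple has the higher E°, so In ion is reduced (cathode) and Ca is oxidized (anode).
E°cell = E°(cathode) − E°(anode) = −0.34 − (−2.88) = +2.54 V.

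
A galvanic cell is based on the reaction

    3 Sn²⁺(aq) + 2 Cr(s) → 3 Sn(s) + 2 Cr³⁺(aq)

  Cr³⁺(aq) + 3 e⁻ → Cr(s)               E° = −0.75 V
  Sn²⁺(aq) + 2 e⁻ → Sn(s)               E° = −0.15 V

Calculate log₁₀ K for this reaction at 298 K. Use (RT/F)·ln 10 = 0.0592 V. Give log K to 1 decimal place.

The Sn²⁺/Sn couple is reduced (cathode); E°cell = −0.15 − (−0.75) = +0.60 V with n = 6.
At equilibrium E = 0, so log K = nE°cell / 0.0592 = (6)(+0.60) / 0.0592 = 60.8.

log K = 60.8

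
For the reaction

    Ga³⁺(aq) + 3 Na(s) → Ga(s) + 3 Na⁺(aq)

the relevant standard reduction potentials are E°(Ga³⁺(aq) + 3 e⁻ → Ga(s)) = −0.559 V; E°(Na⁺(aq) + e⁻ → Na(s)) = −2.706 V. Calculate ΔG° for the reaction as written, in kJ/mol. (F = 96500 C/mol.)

In the reaction as written Ga³⁺(aq) is reduced, so the Ga³⁺/Ga couple is the cathode and Na⁺/Na is the anode.
E°cell = −0.559 − (−2.706) = +2.147 V; balancing electrons gives n = 3.
ΔG° = −nFE°cell = −(3)(96500)(+2.147) J/mol = −622 kJ/mol.

−622 kJ/mol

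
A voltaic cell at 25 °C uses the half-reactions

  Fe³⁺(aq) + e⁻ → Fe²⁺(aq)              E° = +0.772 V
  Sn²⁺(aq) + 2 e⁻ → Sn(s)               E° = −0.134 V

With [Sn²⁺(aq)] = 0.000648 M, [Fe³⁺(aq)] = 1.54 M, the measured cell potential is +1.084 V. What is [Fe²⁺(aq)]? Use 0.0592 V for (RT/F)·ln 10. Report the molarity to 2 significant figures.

0.060 M

The Fe³⁺/Fe²⁺ couple has the larger reduction potential, so it is the cathode: E°cell = +0.772 − (−0.134) = +0.906 V and n = 2.
Since E = E° − (0.0592/n)·log Q, log Q = n(E° − E)/0.0592 = −6.014.
The balanced reaction is 2 Fe³⁺(aq) + Sn(s) → 2 Fe²⁺(aq) + Sn²⁺(aq), so Q = ([Fe²⁺(aq)]^2·[Sn²⁺(aq)]) / [Fe³⁺(aq)]^2.
Solving for the unknown gives log [Fe²⁺(aq)] = −1.225, so [Fe²⁺(aq)] ≈ 0.060 M.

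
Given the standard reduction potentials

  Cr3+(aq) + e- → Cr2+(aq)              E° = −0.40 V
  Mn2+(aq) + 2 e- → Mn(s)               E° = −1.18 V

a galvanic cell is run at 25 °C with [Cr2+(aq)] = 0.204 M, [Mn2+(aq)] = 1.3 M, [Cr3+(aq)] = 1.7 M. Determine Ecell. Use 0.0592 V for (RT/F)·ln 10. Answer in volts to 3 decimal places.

Cr³⁺/Cr²⁺ is reduced (cathode, E° = −0.40 V) and Mn²⁺/Mn is oxidized (anode).
E°cell = E°cat − E°an = −0.40 − (−1.18) = +0.78 V; n = 2.
For the overall reaction 2 Cr3+(aq) + Mn(s) → 2 Cr2+(aq) + Mn2+(aq), Q = ([Cr2+(aq)]^2·[Mn2+(aq)]) / [Cr3+(aq)]^2 = 0.0187, giving log Q = −1.728.
E = E° − (0.0592/n)·log Q = +0.78 − (0.0592/2)(−1.728) = +0.831 V.

+0.831 V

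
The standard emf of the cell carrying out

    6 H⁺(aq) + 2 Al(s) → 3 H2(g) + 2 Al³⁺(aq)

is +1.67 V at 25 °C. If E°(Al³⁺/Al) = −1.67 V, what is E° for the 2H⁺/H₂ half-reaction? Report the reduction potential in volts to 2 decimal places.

+0.00 V

In the reaction as written the 2H⁺/H₂ couple is reduced (cathode) and Al³⁺/Al is oxidized (anode), so E°cell = E°(2H⁺/H₂) − E°(Al³⁺/Al).
E°(2H⁺/H₂) = E°cell + E°(anode) = +1.67 + (−1.67) = +0.00 V.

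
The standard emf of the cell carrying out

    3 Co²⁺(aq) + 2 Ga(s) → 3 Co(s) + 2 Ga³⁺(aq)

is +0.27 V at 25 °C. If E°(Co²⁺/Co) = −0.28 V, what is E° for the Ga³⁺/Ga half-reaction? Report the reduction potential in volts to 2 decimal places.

In the reaction as written the Co²⁺/Co couple is reduced (cathode) and Ga³⁺/Ga is oxidized (anode), so E°cell = E°(Co²⁺/Co) − E°(Ga³⁺/Ga).
E°(Ga³⁺/Ga) = E°(cathode) − E°cell = −0.28 − (+0.27) = −0.55 V.

−0.55 V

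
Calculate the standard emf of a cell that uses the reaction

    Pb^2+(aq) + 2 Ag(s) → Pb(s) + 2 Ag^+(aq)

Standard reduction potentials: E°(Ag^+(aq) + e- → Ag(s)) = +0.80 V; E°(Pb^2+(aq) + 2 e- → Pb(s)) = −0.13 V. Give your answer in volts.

−0.93 V

Pb^2+(aq) gains electrons, so the Pb²⁺/Pb couple is the cathode; the Ag⁺/Ag couple is the anode.
E°cell = E°(cathode) − E°(anode) = −0.13 − (+0.80) = −0.93 V.
The negative E°cell means the reaction is non-spontaneous in the direction written.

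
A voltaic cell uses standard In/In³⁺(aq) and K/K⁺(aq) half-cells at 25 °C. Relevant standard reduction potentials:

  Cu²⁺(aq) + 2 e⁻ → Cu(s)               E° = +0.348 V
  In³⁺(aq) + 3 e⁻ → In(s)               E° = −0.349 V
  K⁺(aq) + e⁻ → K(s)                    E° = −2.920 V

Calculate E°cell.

+2.571 V

The In³⁺/In couple has the higher E°, so In ion is reduced (cathode) and K is oxidized (anode).
E°cell = E°(cathode) − E°(anode) = −0.349 − (−2.920) = +2.571 V.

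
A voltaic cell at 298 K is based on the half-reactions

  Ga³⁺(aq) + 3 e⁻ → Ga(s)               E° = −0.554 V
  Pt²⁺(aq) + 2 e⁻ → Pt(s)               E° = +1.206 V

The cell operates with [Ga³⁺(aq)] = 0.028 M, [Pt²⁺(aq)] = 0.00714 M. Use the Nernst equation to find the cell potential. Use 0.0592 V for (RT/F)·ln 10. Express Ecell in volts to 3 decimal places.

+1.727 V

Pt²⁺/Pt is reduced (cathode, E° = +1.206 V) and Ga³⁺/Ga is oxidized (anode).
The standard potential is +1.206 − (−0.554) = +1.760 V and the balanced reaction transfers n = 6 electrons.
For the overall reaction 3 Pt²⁺(aq) + 2 Ga(s) → 3 Pt(s) + 2 Ga³⁺(aq), Q = [Ga³⁺(aq)]^2 / [Pt²⁺(aq)]^3 = 2.15×10^3, giving log Q = 3.333.
By the Nernst equation, E = +1.760 − (0.0592/6)·(3.333) = +1.727 V.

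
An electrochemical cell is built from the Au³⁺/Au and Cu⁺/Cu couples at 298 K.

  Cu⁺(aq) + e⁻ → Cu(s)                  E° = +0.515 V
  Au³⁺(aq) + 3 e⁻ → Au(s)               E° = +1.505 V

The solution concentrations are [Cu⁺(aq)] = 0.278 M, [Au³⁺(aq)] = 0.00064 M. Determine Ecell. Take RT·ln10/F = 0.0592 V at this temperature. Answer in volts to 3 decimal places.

+0.960 V

The Au³⁺/Au couple has the more positive E°, so it is the cathode; Cu⁺/Cu is the anode.
E°cell = E°cat − E°an = +1.505 − (+0.515) = +0.990 V; n = 3.
The balanced reaction is Au³⁺(aq) + 3 Cu(s) → Au(s) + 3 Cu⁺(aq), so Q = [Cu⁺(aq)]^3 / [Au³⁺(aq)] = 33.6 and log Q = 1.526.
E = E° − (0.0592/n)·log Q = +0.990 − (0.0592/3)(1.526) = +0.960 V.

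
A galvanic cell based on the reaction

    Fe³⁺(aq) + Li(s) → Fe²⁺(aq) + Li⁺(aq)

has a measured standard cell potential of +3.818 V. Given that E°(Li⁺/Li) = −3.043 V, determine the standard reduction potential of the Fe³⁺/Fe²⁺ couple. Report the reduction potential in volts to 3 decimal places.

In the reaction as written the Fe³⁺/Fe²⁺ couple is reduced (cathode) and Li⁺/Li is oxidized (anode), so E°cell = E°(Fe³⁺/Fe²⁺) − E°(Li⁺/Li).
E°(Fe³⁺/Fe²⁺) = E°cell + E°(anode) = +3.818 + (−3.043) = +0.775 V.

+0.775 V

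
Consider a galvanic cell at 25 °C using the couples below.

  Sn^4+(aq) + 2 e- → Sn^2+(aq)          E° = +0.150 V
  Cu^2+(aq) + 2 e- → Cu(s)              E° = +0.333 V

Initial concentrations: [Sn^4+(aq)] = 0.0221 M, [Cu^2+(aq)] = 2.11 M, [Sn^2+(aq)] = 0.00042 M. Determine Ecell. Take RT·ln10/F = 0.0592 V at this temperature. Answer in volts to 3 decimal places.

The Cu²⁺/Cu couple has the more positive E°, so it is the cathode; Sn⁴⁺/Sn²⁺ is the anode.
E°cell = E°cat − E°an = +0.333 − (+0.150) = +0.183 V; n = 2.
For the overall reaction Cu^2+(aq) + Sn^2+(aq) → Cu(s) + Sn^4+(aq), Q = [Sn^4+(aq)] / ([Cu^2+(aq)]·[Sn^2+(aq)]) = 24.9, giving log Q = 1.397.
By the Nernst equation, E = +0.183 − (0.0592/2)·(1.397) = +0.142 V.

+0.142 V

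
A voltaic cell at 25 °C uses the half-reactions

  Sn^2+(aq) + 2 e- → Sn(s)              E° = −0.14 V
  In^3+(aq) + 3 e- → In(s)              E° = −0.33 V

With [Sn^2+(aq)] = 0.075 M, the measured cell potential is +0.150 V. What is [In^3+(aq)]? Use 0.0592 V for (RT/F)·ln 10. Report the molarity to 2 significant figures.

Sn²⁺/Sn is the cathode (higher E°); E°cell = −0.14 − (−0.33) = +0.19 V with n = 6.
From the Nernst equation, log Q = n(E° − E)/0.0592 = 6·(+0.19 − (+0.150))/0.0592 = 4.054.
For 3 Sn^2+(aq) + 2 In(s) → 3 Sn(s) + 2 In^3+(aq), the reaction quotient is Q = [In^3+(aq)]^2 / [Sn^2+(aq)]^3.
Substituting the known concentrations and solving, log [In^3+(aq)] = 0.340 and [In^3+(aq)] = 2.2 M.

2.2 M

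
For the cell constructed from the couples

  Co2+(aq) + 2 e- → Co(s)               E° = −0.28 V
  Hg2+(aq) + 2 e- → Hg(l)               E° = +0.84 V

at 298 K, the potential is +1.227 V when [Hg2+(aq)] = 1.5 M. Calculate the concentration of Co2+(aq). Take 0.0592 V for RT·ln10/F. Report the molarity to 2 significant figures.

0.00036 M

Hg²⁺/Hg is the cathode (higher E°); E°cell = +0.84 − (−0.28) = +1.12 V with n = 2.
From the Nernst equation, log Q = n(E° − E)/0.0592 = 2·(+1.12 − (+1.227))/0.0592 = −3.615.
For Hg2+(aq) + Co(s) → Hg(l) + Co2+(aq), the reaction quotient is Q = [Co2+(aq)] / [Hg2+(aq)].
Substituting the known concentrations and solving, log [Co2+(aq)] = −3.439 and [Co2+(aq)] = 0.00036 M.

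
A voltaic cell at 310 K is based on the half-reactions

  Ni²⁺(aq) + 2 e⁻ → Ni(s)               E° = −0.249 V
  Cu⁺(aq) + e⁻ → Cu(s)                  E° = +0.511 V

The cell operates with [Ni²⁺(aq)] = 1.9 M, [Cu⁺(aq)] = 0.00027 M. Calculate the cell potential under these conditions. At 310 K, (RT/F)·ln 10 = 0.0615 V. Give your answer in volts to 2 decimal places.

Cu⁺/Cu is reduced (cathode, E° = +0.511 V) and Ni²⁺/Ni is oxidized (anode).
E°cell = E°cat − E°an = +0.511 − (−0.249) = +0.760 V; n = 2.
The balanced reaction is 2 Cu⁺(aq) + Ni(s) → 2 Cu(s) + Ni²⁺(aq), so Q = [Ni²⁺(aq)] / [Cu⁺(aq)]^2 = 2.61×10^7 and log Q = 7.416.
Applying E = E° − (RT ln10/nF)·log Q gives +0.760 − (0.0615/2)(7.416) = +0.53 V.

+0.53 V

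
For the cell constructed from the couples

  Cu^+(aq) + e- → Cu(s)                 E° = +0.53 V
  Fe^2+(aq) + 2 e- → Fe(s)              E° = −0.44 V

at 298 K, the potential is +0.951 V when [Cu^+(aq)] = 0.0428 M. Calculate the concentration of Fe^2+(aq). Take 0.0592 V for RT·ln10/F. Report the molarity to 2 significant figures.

0.0080 M

Cu⁺/Cu is the cathode (higher E°); E°cell = +0.53 − (−0.44) = +0.97 V with n = 2.
Rearranging E = E° − (0.0592/n)·log Q gives log Q = 2(+0.97 − (+0.951))/0.0592 = 0.642.
For 2 Cu^+(aq) + Fe(s) → 2 Cu(s) + Fe^2+(aq), the reaction quotient is Q = [Fe^2+(aq)] / [Cu^+(aq)]^2.
Substituting the known concentrations and solving, log [Fe^2+(aq)] = −2.095 and [Fe^2+(aq)] = 0.0080 M.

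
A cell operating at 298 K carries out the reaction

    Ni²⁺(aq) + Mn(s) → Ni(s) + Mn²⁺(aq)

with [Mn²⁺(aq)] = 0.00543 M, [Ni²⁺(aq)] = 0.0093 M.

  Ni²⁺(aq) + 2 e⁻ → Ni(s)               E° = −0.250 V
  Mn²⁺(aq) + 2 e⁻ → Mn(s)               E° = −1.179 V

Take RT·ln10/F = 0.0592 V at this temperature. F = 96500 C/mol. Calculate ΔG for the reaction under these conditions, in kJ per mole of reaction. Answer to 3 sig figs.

The standard cell potential is −0.250 − (−1.179) = +0.929 V, with n = 2 electrons in the balanced equation.
Q = [Mn²⁺(aq)] / [Ni²⁺(aq)] = 0.584, so log Q = −0.234 and E = +0.929 − (0.0592/2)(−0.234) = +0.9359 V.
Finally ΔG = −nFE = −(2)(96500 C/mol)(+0.9359 V) = −181 kJ/mol.

−181 kJ/mol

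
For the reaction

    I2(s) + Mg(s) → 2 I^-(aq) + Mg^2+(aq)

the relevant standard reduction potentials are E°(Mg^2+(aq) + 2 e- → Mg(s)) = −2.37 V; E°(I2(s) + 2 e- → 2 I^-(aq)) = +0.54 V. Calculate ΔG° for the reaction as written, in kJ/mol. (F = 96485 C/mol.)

In the reaction as written I2(s) is reduced, so the I₂/I⁻ couple is the cathode and Mg²⁺/Mg is the anode.
E°cell = +0.54 − (−2.37) = +2.91 V; balancing electrons gives n = 2.
ΔG° = −nFE°cell = −(2)(96485)(+2.91) J/mol = −562 kJ/mol.

−562 kJ/mol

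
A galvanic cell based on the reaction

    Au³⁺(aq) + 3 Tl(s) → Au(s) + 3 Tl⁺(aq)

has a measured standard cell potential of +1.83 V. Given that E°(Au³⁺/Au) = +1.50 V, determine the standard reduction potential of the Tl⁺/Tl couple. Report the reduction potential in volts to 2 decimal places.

In the reaction as written the Au³⁺/Au couple is reduced (cathode) and Tl⁺/Tl is oxidized (anode), so E°cell = E°(Au³⁺/Au) − E°(Tl⁺/Tl).
E°(Tl⁺/Tl) = E°(cathode) − E°cell = +1.50 − (+1.83) = −0.33 V.

−0.33 V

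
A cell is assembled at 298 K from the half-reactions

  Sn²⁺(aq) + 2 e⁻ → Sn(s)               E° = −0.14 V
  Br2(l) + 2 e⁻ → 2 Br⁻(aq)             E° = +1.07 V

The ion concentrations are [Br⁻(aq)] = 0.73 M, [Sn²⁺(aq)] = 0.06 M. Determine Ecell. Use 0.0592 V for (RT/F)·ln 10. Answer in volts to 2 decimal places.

Br₂/Br⁻ is reduced (cathode, E° = +1.07 V) and Sn²⁺/Sn is oxidized (anode).
The standard potential is +1.07 − (−0.14) = +1.21 V and the balanced reaction transfers n = 2 electrons.
For the overall reaction Br2(l) + Sn(s) → 2 Br⁻(aq) + Sn²⁺(aq), Q = [Br⁻(aq)]^2·[Sn²⁺(aq)] = 0.032, giving log Q = −1.495.
Applying E = E° − (RT ln10/nF)·log Q gives +1.21 − (0.0592/2)(−1.495) = +1.25 V.

+1.25 V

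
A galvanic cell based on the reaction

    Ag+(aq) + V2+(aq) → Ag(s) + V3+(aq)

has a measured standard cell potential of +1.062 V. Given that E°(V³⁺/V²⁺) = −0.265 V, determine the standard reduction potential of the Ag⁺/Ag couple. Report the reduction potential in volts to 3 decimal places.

+0.797 V

In the reaction as written the Ag⁺/Ag couple is reduced (cathode) and V³⁺/V²⁺ is oxidized (anode), so E°cell = E°(Ag⁺/Ag) − E°(V³⁺/V²⁺).
E°(Ag⁺/Ag) = E°cell + E°(anode) = +1.062 + (−0.265) = +0.797 V.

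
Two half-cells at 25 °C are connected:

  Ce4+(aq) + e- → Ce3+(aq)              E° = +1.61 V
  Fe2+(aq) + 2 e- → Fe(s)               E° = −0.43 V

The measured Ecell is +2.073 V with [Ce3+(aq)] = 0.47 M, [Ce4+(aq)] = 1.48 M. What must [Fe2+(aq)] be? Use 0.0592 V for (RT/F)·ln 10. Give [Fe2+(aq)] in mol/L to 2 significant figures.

0.76 M

Ce⁴⁺/Ce³⁺ is the cathode (higher E°); E°cell = +1.61 − (−0.43) = +2.04 V with n = 2.
Since E = E° − (0.0592/n)·log Q, log Q = n(E° − E)/0.0592 = −1.115.
Balancing electrons gives 2 Ce4+(aq) + Fe(s) → 2 Ce3+(aq) + Fe2+(aq); thus Q = ([Ce3+(aq)]^2·[Fe2+(aq)]) / [Ce4+(aq)]^2.
Isolating [Fe2+(aq)] in Q = 10^{−1.115} yields log [Fe2+(aq)] = −0.119, i.e. 0.76 M.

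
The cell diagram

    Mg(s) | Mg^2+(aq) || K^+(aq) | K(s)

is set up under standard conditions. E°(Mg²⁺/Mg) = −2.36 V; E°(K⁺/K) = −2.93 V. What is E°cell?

−0.57 V

By convention the left-hand electrode in cell notation is the anode (oxidation) and the right-hand electrode is the cathode (reduction).
E°cell = E°(right) − E°(left) = −2.93 − (−2.36) = −0.57 V.
The negative sign shows that, as written, the cell would require an external voltage to drive the reaction.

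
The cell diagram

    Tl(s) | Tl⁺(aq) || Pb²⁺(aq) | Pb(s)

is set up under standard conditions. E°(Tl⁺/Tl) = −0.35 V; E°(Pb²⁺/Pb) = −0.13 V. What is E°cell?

+0.22 V

By convention the left-hand electrode in cell notation is the anode (oxidation) and the right-hand electrode is the cathode (reduction).
E°cell = E°(right) − E°(left) = −0.13 − (−0.35) = +0.22 V.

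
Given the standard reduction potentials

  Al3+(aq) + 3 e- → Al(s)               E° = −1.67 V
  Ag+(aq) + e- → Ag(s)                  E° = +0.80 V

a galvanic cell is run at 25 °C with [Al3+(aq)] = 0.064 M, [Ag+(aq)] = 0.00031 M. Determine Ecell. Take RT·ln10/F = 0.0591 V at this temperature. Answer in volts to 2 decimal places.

Ag⁺/Ag is reduced (cathode, E° = +0.80 V) and Al³⁺/Al is oxidized (anode).
The standard potential is +0.80 − (−1.67) = +2.47 V and the balanced reaction transfers n = 3 electrons.
The balanced reaction is 3 Ag+(aq) + Al(s) → 3 Ag(s) + Al3+(aq), so Q = [Al3+(aq)] / [Ag+(aq)]^3 = 2.15×10^9 and log Q = 9.332.
E = E° − (0.0591/n)·log Q = +2.47 − (0.0591/3)(9.332) = +2.29 V.

+2.29 V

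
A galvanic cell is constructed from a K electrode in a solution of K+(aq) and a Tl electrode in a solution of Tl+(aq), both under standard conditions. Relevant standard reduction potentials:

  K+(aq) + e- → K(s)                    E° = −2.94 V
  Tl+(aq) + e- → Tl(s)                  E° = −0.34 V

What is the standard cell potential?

+2.60 V

Of the two couples in this cell, the one with the more positive reduction potential is reduced at the cathode: here that is Tl⁺/Tl (−0.34 V); K⁺/K (−2.94 V) is the anode.
E°cell = E°(cathode) − E°(anode) = −0.34 − (−2.94) = +2.60 V.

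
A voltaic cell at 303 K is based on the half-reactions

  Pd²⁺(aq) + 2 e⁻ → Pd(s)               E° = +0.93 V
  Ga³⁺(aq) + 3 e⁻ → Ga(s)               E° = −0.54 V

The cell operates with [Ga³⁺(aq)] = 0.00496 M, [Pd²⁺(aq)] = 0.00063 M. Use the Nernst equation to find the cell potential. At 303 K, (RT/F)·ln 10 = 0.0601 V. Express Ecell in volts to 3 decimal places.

Pd²⁺/Pd is reduced (cathode, E° = +0.93 V) and Ga³⁺/Ga is oxidized (anode).
E°cell = E°cat − E°an = +0.93 − (−0.54) = +1.47 V; n = 6.
For the overall reaction 3 Pd²⁺(aq) + 2 Ga(s) → 3 Pd(s) + 2 Ga³⁺(aq), Q = [Ga³⁺(aq)]^2 / [Pd²⁺(aq)]^3 = 9.84×10^4, giving log Q = 4.993.
E = E° − (0.0601/n)·log Q = +1.47 − (0.0601/6)(4.993) = +1.420 V.

+1.420 V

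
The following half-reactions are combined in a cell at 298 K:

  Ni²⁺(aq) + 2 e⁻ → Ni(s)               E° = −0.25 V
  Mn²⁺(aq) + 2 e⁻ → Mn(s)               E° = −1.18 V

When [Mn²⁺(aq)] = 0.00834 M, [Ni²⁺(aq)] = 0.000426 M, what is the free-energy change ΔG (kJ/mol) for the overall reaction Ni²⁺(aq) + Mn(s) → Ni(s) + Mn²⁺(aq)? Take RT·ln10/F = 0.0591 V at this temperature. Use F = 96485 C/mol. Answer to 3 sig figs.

−172 kJ/mol

The standard cell potential is −0.25 − (−1.18) = +0.93 V, with n = 2 electrons in the balanced equation.
The reaction quotient is [Mn²⁺(aq)] / [Ni²⁺(aq)] = 19.6; by Nernst, E = +0.93 − (0.0591/2)(1.292) = +0.8918 V.
Then ΔG = −nFE = −2 × 96485 × +0.8918 J/mol = −172 kJ/mol.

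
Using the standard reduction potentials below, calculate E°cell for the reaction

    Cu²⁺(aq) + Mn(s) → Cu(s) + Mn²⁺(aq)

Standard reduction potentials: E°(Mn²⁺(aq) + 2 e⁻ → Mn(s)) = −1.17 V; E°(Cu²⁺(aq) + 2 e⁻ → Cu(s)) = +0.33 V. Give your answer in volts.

+1.50 V

Cu²⁺(aq) gains electrons, so the Cu²⁺/Cu couple is the cathode; the Mn²⁺/Mn couple is the anode.
E°cell = E°(cathode) − E°(anode) = +0.33 − (−1.17) = +1.50 V.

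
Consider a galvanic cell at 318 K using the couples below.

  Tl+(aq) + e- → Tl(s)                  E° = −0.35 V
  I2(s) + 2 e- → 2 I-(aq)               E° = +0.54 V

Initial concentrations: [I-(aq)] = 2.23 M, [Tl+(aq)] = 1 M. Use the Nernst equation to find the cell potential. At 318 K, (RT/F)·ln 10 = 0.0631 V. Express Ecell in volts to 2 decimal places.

Since E°(I₂/I⁻) > E°(Tl⁺/Tl), I₂/I⁻ serves as the cathode.
E°cell = +0.54 − (−0.35) = +0.89 V, with n = 2 electrons transferred.
Balancing gives I2(s) + 2 Tl(s) → 2 I-(aq) + 2 Tl+(aq); hence Q = [I-(aq)]^2·[Tl+(aq)]^2 = 4.97 (log Q = 0.697).
E = E° − (0.0631/n)·log Q = +0.89 − (0.0631/2)(0.697) = +0.87 V.

+0.87 V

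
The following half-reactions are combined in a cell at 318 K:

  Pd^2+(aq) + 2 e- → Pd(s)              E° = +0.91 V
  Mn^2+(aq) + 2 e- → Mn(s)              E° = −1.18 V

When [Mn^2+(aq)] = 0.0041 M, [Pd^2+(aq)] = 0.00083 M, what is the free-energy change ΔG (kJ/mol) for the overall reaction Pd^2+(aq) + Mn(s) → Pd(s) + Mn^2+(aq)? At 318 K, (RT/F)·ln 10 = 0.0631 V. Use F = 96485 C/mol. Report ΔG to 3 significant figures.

−399 kJ/mol

The standard cell potential is +0.91 − (−1.18) = +2.09 V, with n = 2 electrons in the balanced equation.
The reaction quotient is [Mn^2+(aq)] / [Pd^2+(aq)] = 4.94; by Nernst, E = +2.09 − (0.0631/2)(0.694) = +2.0681 V.
Finally ΔG = −nFE = −(2)(96485 C/mol)(+2.0681 V) = −399 kJ/mol.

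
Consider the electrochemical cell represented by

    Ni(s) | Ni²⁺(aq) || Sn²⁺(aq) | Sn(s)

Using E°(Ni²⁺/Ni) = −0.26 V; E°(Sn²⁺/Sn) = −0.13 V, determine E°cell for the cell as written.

+0.13 V

By convention the left-hand electrode in cell notation is the anode (oxidation) and the right-hand electrode is the cathode (reduction).
E°cell = E°(right) − E°(left) = −0.13 − (−0.26) = +0.13 V.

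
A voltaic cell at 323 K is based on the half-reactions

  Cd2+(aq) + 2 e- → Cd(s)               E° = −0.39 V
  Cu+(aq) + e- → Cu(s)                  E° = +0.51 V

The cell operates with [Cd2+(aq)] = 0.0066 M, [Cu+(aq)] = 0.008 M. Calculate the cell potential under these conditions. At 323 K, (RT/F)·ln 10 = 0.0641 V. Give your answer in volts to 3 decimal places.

+0.835 V

The Cu⁺/Cu couple has the more positive E°, so it is the cathode; Cd²⁺/Cd is the anode.
E°cell = E°cat − E°an = +0.51 − (−0.39) = +0.90 V; n = 2.
The balanced reaction is 2 Cu+(aq) + Cd(s) → 2 Cu(s) + Cd2+(aq), so Q = [Cd2+(aq)] / [Cu+(aq)]^2 = 103 and log Q = 2.013.
E = E° − (0.0641/n)·log Q = +0.90 − (0.0641/2)(2.013) = +0.835 V.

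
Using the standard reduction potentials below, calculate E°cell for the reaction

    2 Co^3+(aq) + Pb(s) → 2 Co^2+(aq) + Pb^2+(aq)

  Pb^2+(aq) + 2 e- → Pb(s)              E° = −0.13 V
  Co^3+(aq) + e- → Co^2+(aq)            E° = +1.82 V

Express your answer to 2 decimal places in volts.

Co^3+(aq) gains electrons, so the Co³⁺/Co²⁺ couple is the cathode; the Pb²⁺/Pb couple is the anode.
E°cell = E°(cathode) − E°(anode) = +1.82 − (−0.13) = +1.95 V.

+1.95 V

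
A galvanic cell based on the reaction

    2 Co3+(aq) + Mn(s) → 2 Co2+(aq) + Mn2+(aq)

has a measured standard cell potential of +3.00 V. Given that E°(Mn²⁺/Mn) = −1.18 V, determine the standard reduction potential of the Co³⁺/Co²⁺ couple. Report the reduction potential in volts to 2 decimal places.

+1.82 V

In the reaction as written the Co³⁺/Co²⁺ couple is reduced (cathode) and Mn²⁺/Mn is oxidized (anode), so E°cell = E°(Co³⁺/Co²⁺) − E°(Mn²⁺/Mn).
E°(Co³⁺/Co²⁺) = E°cell + E°(anode) = +3.00 + (−1.18) = +1.82 V.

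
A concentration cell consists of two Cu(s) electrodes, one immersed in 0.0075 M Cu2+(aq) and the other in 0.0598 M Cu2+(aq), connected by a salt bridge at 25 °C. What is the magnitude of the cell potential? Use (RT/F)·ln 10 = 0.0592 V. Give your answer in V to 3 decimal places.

0.027 V

For a concentration cell E°cell = 0, since both electrodes use the same couple.
The compartment with the higher Cu2+(aq) concentration (0.0598 M) acts as the cathode; ions are reduced there and produced at the dilute (0.0075 M) anode.
With n = 2, Ecell = −(0.0592/2)·log([dilute]/[conc]) = −(0.0592/2)·log(0.0075/0.0598) = +0.027 V.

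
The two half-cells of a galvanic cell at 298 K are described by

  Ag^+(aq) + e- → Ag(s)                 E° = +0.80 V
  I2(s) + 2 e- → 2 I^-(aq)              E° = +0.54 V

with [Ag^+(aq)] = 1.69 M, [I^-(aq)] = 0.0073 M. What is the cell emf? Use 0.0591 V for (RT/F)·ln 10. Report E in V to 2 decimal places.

+0.15 V

The Ag⁺/Ag couple has the more positive E°, so it is the cathode; I₂/I⁻ is the anode.
E°cell = E°cat − E°an = +0.80 − (+0.54) = +0.26 V; n = 2.
For the overall reaction 2 Ag^+(aq) + 2 I^-(aq) → 2 Ag(s) + I2(s), Q = 1 / ([Ag^+(aq)]^2·[I^-(aq)]^2) = 6.57×10^3, giving log Q = 3.818.
Applying E = E° − (RT ln10/nF)·log Q gives +0.26 − (0.0591/2)(3.818) = +0.15 V.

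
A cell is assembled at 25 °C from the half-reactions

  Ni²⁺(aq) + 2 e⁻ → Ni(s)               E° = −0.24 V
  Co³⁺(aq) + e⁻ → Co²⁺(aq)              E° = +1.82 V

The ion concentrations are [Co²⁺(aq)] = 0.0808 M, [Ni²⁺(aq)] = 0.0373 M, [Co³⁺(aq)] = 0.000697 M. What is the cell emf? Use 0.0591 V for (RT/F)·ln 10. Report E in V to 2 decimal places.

+1.98 V

Since E°(Co³⁺/Co²⁺) > E°(Ni²⁺/Ni), Co³⁺/Co²⁺ serves as the cathode.
The standard potential is +1.82 − (−0.24) = +2.06 V and the balanced reaction transfers n = 2 electrons.
Balancing gives 2 Co³⁺(aq) + Ni(s) → 2 Co²⁺(aq) + Ni²⁺(aq); hence Q = ([Co²⁺(aq)]^2·[Ni²⁺(aq)]) / [Co³⁺(aq)]^2 = 501 (log Q = 2.700).
By the Nernst equation, E = +2.06 − (0.0591/2)·(2.700) = +1.98 V.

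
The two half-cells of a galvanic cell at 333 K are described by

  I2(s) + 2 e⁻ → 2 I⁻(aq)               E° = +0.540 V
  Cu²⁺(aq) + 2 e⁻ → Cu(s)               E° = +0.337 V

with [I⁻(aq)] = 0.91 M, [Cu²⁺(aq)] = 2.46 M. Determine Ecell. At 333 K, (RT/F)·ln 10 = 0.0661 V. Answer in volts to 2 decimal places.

+0.19 V

I₂/I⁻ is reduced (cathode, E° = +0.540 V) and Cu²⁺/Cu is oxidized (anode).
The standard potential is +0.540 − (+0.337) = +0.203 V and the balanced reaction transfers n = 2 electrons.
Balancing gives I2(s) + Cu(s) → 2 I⁻(aq) + Cu²⁺(aq); hence Q = [I⁻(aq)]^2·[Cu²⁺(aq)] = 2.04 (log Q = 0.309).
By the Nernst equation, E = +0.203 − (0.0661/2)·(0.309) = +0.19 V.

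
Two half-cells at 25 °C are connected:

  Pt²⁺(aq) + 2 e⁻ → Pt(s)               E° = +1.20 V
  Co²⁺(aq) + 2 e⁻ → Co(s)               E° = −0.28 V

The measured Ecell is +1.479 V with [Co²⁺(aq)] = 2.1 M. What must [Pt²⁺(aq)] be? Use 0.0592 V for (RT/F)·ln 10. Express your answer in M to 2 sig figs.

1.9 M

With Pt²⁺/Pt at the cathode and Co²⁺/Co at the anode, E°cell = +1.20 − (−0.28) = +1.48 V (n = 2).
Rearranging E = E° − (0.0592/n)·log Q gives log Q = 2(+1.48 − (+1.479))/0.0592 = 0.034.
The balanced reaction is Pt²⁺(aq) + Co(s) → Pt(s) + Co²⁺(aq), so Q = [Co²⁺(aq)] / [Pt²⁺(aq)].
Isolating [Pt²⁺(aq)] in Q = 10^{0.034} yields log [Pt²⁺(aq)] = 0.288, i.e. 1.9 M.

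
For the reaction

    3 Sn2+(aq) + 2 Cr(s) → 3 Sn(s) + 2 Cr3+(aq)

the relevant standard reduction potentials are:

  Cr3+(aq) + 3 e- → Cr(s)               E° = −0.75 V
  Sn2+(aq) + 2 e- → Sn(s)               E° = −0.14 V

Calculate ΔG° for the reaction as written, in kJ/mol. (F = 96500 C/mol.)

−353 kJ/mol

In the reaction as written Sn2+(aq) is reduced, so the Sn²⁺/Sn couple is the cathode and Cr³⁺/Cr is the anode.
E°cell = −0.14 − (−0.75) = +0.61 V; balancing electrons gives n = 6.
ΔG° = −nFE°cell = −(6)(96500)(+0.61) J/mol = −353 kJ/mol.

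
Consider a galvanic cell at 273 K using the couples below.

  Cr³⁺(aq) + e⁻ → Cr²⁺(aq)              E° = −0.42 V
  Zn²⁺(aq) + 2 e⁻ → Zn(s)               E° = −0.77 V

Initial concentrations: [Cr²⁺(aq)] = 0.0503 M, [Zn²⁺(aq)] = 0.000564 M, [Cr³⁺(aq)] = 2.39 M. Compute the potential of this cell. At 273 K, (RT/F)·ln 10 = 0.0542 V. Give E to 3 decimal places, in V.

The Cr³⁺/Cr²⁺ couple has the more positive E°, so it is the cathode; Zn²⁺/Zn is the anode.
E°cell = E°cat − E°an = −0.42 − (−0.77) = +0.35 V; n = 2.
Balancing gives 2 Cr³⁺(aq) + Zn(s) → 2 Cr²⁺(aq) + Zn²⁺(aq); hence Q = ([Cr²⁺(aq)]^2·[Zn²⁺(aq)]) / [Cr³⁺(aq)]^2 = 2.5×10^−7 (log Q = −6.602).
Applying E = E° − (RT ln10/nF)·log Q gives +0.35 − (0.0542/2)(−6.602) = +0.529 V.

+0.529 V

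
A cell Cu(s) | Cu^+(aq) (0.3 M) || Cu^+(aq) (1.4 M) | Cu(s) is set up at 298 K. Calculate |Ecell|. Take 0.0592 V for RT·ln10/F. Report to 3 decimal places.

For a concentration cell E°cell = 0, since both electrodes use the same couple.
The compartment with the higher Cu^+(aq) concentration (1.4 M) acts as the cathode; ions are reduced there and produced at the dilute (0.3 M) anode.
With n = 1, Ecell = −(0.0592/1)·log([dilute]/[conc]) = −(0.0592/1)·log(0.3/1.4) = +0.040 V.

0.040 V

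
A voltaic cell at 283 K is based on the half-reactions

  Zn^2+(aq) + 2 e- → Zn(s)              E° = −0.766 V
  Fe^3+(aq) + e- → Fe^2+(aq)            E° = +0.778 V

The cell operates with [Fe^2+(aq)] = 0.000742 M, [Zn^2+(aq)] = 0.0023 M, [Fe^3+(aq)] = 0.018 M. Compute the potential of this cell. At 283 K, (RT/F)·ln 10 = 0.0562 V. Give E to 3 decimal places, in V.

Since E°(Fe³⁺/Fe²⁺) > E°(Zn²⁺/Zn), Fe³⁺/Fe²⁺ serves as the cathode.
E°cell = +0.778 − (−0.766) = +1.544 V, with n = 2 electrons transferred.
For the overall reaction 2 Fe^3+(aq) + Zn(s) → 2 Fe^2+(aq) + Zn^2+(aq), Q = ([Fe^2+(aq)]^2·[Zn^2+(aq)]) / [Fe^3+(aq)]^2 = 3.91×10^−6, giving log Q = −5.408.
Applying E = E° − (RT ln10/nF)·log Q gives +1.544 − (0.0562/2)(−5.408) = +1.696 V.

+1.696 V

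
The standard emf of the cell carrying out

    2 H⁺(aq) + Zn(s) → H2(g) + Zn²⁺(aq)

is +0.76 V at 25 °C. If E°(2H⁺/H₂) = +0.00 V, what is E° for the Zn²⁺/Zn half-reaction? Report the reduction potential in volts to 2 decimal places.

In the reaction as written the 2H⁺/H₂ couple is reduced (cathode) and Zn²⁺/Zn is oxidized (anode), so E°cell = E°(2H⁺/H₂) − E°(Zn²⁺/Zn).
E°(Zn²⁺/Zn) = E°(cathode) − E°cell = +0.00 − (+0.76) = −0.76 V.

−0.76 V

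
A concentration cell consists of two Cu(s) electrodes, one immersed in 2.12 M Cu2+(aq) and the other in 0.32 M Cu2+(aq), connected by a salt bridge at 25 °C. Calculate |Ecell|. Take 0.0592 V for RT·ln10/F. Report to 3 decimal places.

0.024 V

For a concentration cell E°cell = 0, since both electrodes use the same couple.
The compartment with the higher Cu2+(aq) concentration (2.12 M) acts as the cathode; ions are reduced there and produced at the dilute (0.32 M) anode.
With n = 2, Ecell = −(0.0592/2)·log([dilute]/[conc]) = −(0.0592/2)·log(0.32/2.12) = +0.024 V.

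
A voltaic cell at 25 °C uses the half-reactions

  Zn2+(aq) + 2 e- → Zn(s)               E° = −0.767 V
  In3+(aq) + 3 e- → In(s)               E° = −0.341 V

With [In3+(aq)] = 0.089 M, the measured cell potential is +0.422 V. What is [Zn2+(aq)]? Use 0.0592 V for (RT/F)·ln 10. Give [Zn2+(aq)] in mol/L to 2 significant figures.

The In³⁺/In couple has the larger reduction potential, so it is the cathode: E°cell = −0.341 − (−0.767) = +0.426 V and n = 6.
Rearranging E = E° − (0.0592/n)·log Q gives log Q = 6(+0.426 − (+0.422))/0.0592 = 0.405.
Balancing electrons gives 2 In3+(aq) + 3 Zn(s) → 2 In(s) + 3 Zn2+(aq); thus Q = [Zn2+(aq)]^3 / [In3+(aq)]^2.
Solving for the unknown gives log [Zn2+(aq)] = −0.565, so [Zn2+(aq)] ≈ 0.27 M.

0.27 M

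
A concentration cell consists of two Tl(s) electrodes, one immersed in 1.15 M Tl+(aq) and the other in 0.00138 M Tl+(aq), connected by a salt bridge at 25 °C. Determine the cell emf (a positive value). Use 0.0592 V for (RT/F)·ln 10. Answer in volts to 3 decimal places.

0.173 V

For a concentration cell E°cell = 0, since both electrodes use the same couple.
The compartment with the higher Tl+(aq) concentration (1.15 M) acts as the cathode; ions are reduced there and produced at the dilute (0.00138 M) anode.
With n = 1, Ecell = −(0.0592/1)·log([dilute]/[conc]) = −(0.0592/1)·log(0.00138/1.15) = +0.173 V.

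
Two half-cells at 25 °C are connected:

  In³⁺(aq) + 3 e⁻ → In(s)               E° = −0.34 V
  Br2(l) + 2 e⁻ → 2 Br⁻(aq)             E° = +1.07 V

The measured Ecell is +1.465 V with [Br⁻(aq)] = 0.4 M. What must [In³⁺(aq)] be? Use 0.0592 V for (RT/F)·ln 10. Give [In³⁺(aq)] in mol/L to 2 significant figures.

0.026 M

With Br₂/Br⁻ at the cathode and In³⁺/In at the anode, E°cell = +1.07 − (−0.34) = +1.41 V (n = 6).
Rearranging E = E° − (0.0592/n)·log Q gives log Q = 6(+1.41 − (+1.465))/0.0592 = −5.574.
For 3 Br2(l) + 2 In(s) → 6 Br⁻(aq) + 2 In³⁺(aq), the reaction quotient is Q = [Br⁻(aq)]^6·[In³⁺(aq)]^2.
Substituting the known concentrations and solving, log [In³⁺(aq)] = −1.593 and [In³⁺(aq)] = 0.026 M.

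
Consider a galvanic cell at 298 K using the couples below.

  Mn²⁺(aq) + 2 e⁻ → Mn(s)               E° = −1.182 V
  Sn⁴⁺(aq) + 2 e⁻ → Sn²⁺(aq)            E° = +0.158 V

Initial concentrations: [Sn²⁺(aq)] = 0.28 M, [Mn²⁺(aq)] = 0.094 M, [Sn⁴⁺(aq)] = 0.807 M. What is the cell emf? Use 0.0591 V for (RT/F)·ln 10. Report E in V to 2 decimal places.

Sn⁴⁺/Sn²⁺ is reduced (cathode, E° = +0.158 V) and Mn²⁺/Mn is oxidized (anode).
The standard potential is +0.158 − (−1.182) = +1.340 V and the balanced reaction transfers n = 2 electrons.
The balanced reaction is Sn⁴⁺(aq) + Mn(s) → Sn²⁺(aq) + Mn²⁺(aq), so Q = ([Sn²⁺(aq)]·[Mn²⁺(aq)]) / [Sn⁴⁺(aq)] = 0.0326 and log Q = −1.487.
E = E° − (0.0591/n)·log Q = +1.340 − (0.0591/2)(−1.487) = +1.38 V.

+1.38 V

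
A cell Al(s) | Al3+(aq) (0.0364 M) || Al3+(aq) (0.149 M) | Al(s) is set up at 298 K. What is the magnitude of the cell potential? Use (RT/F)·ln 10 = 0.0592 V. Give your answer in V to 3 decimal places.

0.012 V

For a concentration cell E°cell = 0, since both electrodes use the same couple.
The compartment with the higher Al3+(aq) concentration (0.149 M) acts as the cathode; ions are reduced there and produced at the dilute (0.0364 M) anode.
With n = 3, Ecell = −(0.0592/3)·log([dilute]/[conc]) = −(0.0592/3)·log(0.0364/0.149) = +0.012 V.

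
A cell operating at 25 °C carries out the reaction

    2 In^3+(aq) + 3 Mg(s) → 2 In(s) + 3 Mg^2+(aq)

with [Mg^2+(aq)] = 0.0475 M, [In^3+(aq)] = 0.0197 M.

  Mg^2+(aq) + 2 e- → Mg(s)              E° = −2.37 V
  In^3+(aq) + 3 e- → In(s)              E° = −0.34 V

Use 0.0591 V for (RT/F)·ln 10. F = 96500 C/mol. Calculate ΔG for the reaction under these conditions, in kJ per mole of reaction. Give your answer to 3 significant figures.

E°cell = −0.34 − (−2.37) = +2.03 V; the balanced reaction transfers n = 6 electrons.
Here Q = [Mg^2+(aq)]^3 / [In^3+(aq)]^2 = 0.276 (log Q = −0.559), giving E = +2.03 − (0.0591/6)·(−0.559) = +2.0355 V.
ΔG = −nFE = −(6)(96500)(+2.0355) J/mol = −1180 kJ/mol.

−1180 kJ/mol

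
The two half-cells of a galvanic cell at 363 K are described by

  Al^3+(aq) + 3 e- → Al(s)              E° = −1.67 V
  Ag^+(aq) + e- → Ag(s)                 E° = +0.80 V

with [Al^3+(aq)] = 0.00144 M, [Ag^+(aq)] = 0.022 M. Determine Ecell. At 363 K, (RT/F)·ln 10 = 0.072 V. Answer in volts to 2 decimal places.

+2.42 V

Ag⁺/Ag is reduced (cathode, E° = +0.80 V) and Al³⁺/Al is oxidized (anode).
E°cell = +0.80 − (−1.67) = +2.47 V, with n = 3 electrons transferred.
Balancing gives 3 Ag^+(aq) + Al(s) → 3 Ag(s) + Al^3+(aq); hence Q = [Al^3+(aq)] / [Ag^+(aq)]^3 = 135 (log Q = 2.131).
By the Nernst equation, E = +2.47 − (0.072/3)·(2.131) = +2.42 V.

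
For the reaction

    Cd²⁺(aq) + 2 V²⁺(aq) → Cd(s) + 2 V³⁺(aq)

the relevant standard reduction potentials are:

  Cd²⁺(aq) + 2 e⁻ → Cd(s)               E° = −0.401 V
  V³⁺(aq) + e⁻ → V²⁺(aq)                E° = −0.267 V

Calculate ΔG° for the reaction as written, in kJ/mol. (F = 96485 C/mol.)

In the reaction as written Cd²⁺(aq) is reduced, so the Cd²⁺/Cd couple is the cathode and V³⁺/V²⁺ is the anode.
E°cell = −0.401 − (−0.267) = −0.134 V; balancing electrons gives n = 2.
ΔG° = −nFE°cell = −(2)(96485)(−0.134) J/mol = +25.9 kJ/mol.

+25.9 kJ/mol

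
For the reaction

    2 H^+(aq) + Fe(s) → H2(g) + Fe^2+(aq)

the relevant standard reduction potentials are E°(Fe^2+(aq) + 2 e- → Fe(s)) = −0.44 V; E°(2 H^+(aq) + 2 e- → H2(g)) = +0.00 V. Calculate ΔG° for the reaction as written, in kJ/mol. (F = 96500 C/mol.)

−84.9 kJ/mol

In the reaction as written H^+(aq) is reduced, so the 2H⁺/H₂ couple is the cathode and Fe²⁺/Fe is the anode.
E°cell = +0.00 − (−0.44) = +0.44 V; balancing electrons gives n = 2.
ΔG° = −nFE°cell = −(2)(96500)(+0.44) J/mol = −84.9 kJ/mol.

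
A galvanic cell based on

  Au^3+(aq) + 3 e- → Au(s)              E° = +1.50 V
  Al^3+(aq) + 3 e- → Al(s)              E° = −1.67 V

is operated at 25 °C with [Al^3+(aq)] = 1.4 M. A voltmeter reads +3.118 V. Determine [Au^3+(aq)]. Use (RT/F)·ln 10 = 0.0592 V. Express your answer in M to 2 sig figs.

Au³⁺/Au is the cathode (higher E°); E°cell = +1.50 − (−1.67) = +3.17 V with n = 3.
From the Nernst equation, log Q = n(E° − E)/0.0592 = 3·(+3.17 − (+3.118))/0.0592 = 2.635.
For Au^3+(aq) + Al(s) → Au(s) + Al^3+(aq), the reaction quotient is Q = [Al^3+(aq)] / [Au^3+(aq)].
Solving for the unknown gives log [Au^3+(aq)] = −2.489, so [Au^3+(aq)] ≈ 0.0032 M.

0.0032 M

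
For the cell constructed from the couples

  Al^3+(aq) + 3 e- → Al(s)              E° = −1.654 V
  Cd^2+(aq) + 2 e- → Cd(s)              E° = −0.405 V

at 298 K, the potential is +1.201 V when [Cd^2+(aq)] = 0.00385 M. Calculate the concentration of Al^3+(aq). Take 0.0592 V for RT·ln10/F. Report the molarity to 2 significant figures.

With Cd²⁺/Cd at the cathode and Al³⁺/Al at the anode, E°cell = −0.405 − (−1.654) = +1.249 V (n = 6).
Rearranging E = E° − (0.0592/n)·log Q gives log Q = 6(+1.249 − (+1.201))/0.0592 = 4.865.
The balanced reaction is 3 Cd^2+(aq) + 2 Al(s) → 3 Cd(s) + 2 Al^3+(aq), so Q = [Al^3+(aq)]^2 / [Cd^2+(aq)]^3.
Solving for the unknown gives log [Al^3+(aq)] = −1.189, so [Al^3+(aq)] ≈ 0.065 M.

0.065 M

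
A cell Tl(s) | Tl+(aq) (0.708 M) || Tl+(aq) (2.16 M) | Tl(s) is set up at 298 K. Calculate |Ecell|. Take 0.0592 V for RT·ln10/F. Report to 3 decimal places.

0.029 V

For a concentration cell E°cell = 0, since both electrodes use the same couple.
The compartment with the higher Tl+(aq) concentration (2.16 M) acts as the cathode; ions are reduced there and produced at the dilute (0.708 M) anode.
With n = 1, Ecell = −(0.0592/1)·log([dilute]/[conc]) = −(0.0592/1)·log(0.708/2.16) = +0.029 V.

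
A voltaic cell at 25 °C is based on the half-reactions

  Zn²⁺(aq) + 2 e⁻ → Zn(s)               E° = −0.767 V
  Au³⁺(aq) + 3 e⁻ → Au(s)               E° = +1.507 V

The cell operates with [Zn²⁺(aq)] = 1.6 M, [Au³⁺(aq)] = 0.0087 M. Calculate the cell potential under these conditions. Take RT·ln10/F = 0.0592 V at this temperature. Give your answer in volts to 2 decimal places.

+2.23 V

Au³⁺/Au is reduced (cathode, E° = +1.507 V) and Zn²⁺/Zn is oxidized (anode).
The standard potential is +1.507 − (−0.767) = +2.274 V and the balanced reaction transfers n = 6 electrons.
For the overall reaction 2 Au³⁺(aq) + 3 Zn(s) → 2 Au(s) + 3 Zn²⁺(aq), Q = [Zn²⁺(aq)]^3 / [Au³⁺(aq)]^2 = 5.41×10^4, giving log Q = 4.733.
By the Nernst equation, E = +2.274 − (0.0592/6)·(4.733) = +2.23 V.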